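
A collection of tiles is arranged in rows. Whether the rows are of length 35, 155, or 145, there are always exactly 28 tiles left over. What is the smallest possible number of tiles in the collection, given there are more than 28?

N − 28 must be a common multiple of 35, 155, and 145.
35 = 5 × 7
155 = 5 × 31
145 = 5 × 29
LCM(35, 155, 145) = 5 × 7 × 29 × 31 = 31465.
Smallest N > 28 is LCM + 28 = 31465 + 28 = 31493.

31493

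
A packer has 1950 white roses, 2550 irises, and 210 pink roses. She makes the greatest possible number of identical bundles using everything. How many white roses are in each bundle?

65

Number of bundles = gcd(1950, 2550, 210).
1950 = 2 × 3 × 5^2 × 13
2550 = 2 × 3 × 5^2 × 17
210 = 2 × 3 × 5 × 7
gcd(1950, 2550, 210) = 2 × 3 × 5 = 30.
white roses per bundle = 1950 / 30 = 65.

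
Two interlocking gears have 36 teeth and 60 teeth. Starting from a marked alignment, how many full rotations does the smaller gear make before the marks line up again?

The first common completion time is the LCM of the periods.
36 = 2^2 × 3^2
60 = 2^2 × 3 × 5
LCM(36, 60) = 2^2 × 3^2 × 5 = 180.
Rotations for period 36: 180 / 36 = 5.

5 rotations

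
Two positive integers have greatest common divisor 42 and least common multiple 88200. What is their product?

For any two positive integers, gcd × lcm = product = 42 × 88200 = 3704400.

3704400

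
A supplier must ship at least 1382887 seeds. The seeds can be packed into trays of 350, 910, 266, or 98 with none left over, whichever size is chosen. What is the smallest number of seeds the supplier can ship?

1815450

The number of seeds must be a common multiple of 350, 910, 266, and 98, so a multiple of their LCM.
350 = 2 × 5^2 × 7
910 = 2 × 5 × 7 × 13
266 = 2 × 7 × 19
98 = 2 × 7^2
LCM(350, 910, 266, 98) = 2 × 5^2 × 7^2 × 13 × 19 = 605150.
Smallest multiple of 605150 that is ≥ 1382887: ⌈1382887/605150⌉ × 605150 = 3 × 605150 = 1815450.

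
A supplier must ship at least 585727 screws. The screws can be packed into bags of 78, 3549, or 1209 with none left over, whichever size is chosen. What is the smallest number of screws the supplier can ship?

The number of screws must be a common multiple of 78, 3549, and 1209, so a multiple of their LCM.
78 = 2 × 3 × 13
3549 = 3 × 7 × 13^2
1209 = 3 × 13 × 31
LCM(78, 3549, 1209) = 2 × 3 × 7 × 13^2 × 31 = 220038.
Smallest multiple of 220038 that is ≥ 585727: ⌈585727/220038⌉ × 220038 = 3 × 220038 = 660114.

660114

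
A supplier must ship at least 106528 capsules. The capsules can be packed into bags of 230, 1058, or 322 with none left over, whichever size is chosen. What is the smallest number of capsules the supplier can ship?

The number of capsules must be a common multiple of 230, 1058, and 322, so a multiple of their LCM.
230 = 2 × 5 × 23
1058 = 2 × 23^2
322 = 2 × 7 × 23
LCM(230, 1058, 322) = 2 × 5 × 7 × 23^2 = 37030.
Smallest multiple of 37030 that is ≥ 106528: ⌈106528/37030⌉ × 37030 = 3 × 37030 = 111090.

111090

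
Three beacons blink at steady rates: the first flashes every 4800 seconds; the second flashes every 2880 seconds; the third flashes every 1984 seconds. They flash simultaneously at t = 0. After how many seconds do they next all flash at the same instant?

446400 seconds

The first simultaneous occurrence is after LCM of the individual periods.
4800 = 2^6 × 3 × 5^2
2880 = 2^6 × 3^2 × 5
1984 = 2^6 × 31
LCM(4800, 2880, 1984) = 2^6 × 3^2 × 5^2 × 31 = 446400.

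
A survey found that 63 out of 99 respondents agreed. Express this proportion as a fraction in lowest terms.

7/11

63 = 3^2 × 7
99 = 3^2 × 11
gcd(63, 99) = 3^2 = 9.
Divide numerator and denominator by 9: 63/99 = 7/11.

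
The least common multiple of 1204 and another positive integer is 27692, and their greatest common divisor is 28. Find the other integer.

gcd × lcm = product of the two integers, so the other integer is (28 × 27692) / 1204 = 644.

644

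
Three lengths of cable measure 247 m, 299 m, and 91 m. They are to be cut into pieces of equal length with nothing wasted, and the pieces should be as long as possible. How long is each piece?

13 m

Each piece length must divide every original length, so the longest possible is gcd(247, 299, 91).
247 = 13 × 19
299 = 13 × 23
91 = 7 × 13
gcd(247, 299, 91) = 13.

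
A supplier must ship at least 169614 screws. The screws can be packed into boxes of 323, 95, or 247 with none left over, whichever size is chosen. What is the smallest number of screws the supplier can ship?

188955

The number of screws must be a common multiple of 323, 95, and 247, so a multiple of their LCM.
323 = 17 × 19
95 = 5 × 19
247 = 13 × 19
LCM(323, 95, 247) = 5 × 13 × 17 × 19 = 20995.
Smallest multiple of 20995 that is ≥ 169614: ⌈169614/20995⌉ × 20995 = 9 × 20995 = 188955.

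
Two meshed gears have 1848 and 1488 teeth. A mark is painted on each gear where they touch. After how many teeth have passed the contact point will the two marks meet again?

We need the least common multiple of the intervals.
1848 = 2^3 × 3 × 7 × 11
1488 = 2^4 × 3 × 31
LCM(1848, 1488) = 2^4 × 3 × 7 × 11 × 31 = 114576.

114576 teeth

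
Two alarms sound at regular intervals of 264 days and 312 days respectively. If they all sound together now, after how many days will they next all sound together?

3432 days

We need the least common multiple of the intervals.
264 = 2^3 × 3 × 11
312 = 2^3 × 3 × 13
LCM(264, 312) = 2^3 × 3 × 11 × 13 = 3432.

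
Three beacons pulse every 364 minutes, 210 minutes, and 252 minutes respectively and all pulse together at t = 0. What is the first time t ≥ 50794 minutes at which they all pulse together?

65520 minutes

Joint pulses occur at multiples of LCM(364, 210, 252).
364 = 2^2 × 7 × 13
210 = 2 × 3 × 5 × 7
252 = 2^2 × 3^2 × 7
LCM(364, 210, 252) = 2^2 × 3^2 × 5 × 7 × 13 = 16380.
Smallest multiple of 16380 that is ≥ 50794: ⌈50794/16380⌉ × 16380 = 4 × 16380 = 65520.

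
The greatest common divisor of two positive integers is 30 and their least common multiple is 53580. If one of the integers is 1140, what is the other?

1410

For two integers, gcd × lcm = product, so the other is (30 × 53580) / 1140 = 1607400 / 1140 = 1410.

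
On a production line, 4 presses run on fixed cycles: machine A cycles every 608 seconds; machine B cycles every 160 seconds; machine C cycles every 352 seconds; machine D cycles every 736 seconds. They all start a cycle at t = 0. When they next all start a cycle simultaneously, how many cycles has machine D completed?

1045 cycles

The first common completion time is the LCM of the periods.
608 = 2^5 × 19
160 = 2^5 × 5
352 = 2^5 × 11
736 = 2^5 × 23
LCM(608, 160, 352, 736) = 2^5 × 5 × 11 × 19 × 23 = 769120.
Cycles for period 736: 769120 / 736 = 1045.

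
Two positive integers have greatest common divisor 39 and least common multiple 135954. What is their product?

5302206

For any two positive integers, gcd × lcm = product = 39 × 135954 = 5302206.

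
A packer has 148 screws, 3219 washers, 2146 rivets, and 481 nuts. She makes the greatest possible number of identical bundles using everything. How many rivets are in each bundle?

58

Number of bundles = gcd(148, 3219, 2146, 481).
148 = 2^2 × 37
3219 = 3 × 29 × 37
2146 = 2 × 29 × 37
481 = 13 × 37
gcd(148, 3219, 2146, 481) = 37.
rivets per bundle = 2146 / 37 = 58.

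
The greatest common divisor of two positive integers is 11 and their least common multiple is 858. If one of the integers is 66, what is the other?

143

For two integers, gcd × lcm = product, so the other is (11 × 858) / 66 = 9438 / 66 = 143.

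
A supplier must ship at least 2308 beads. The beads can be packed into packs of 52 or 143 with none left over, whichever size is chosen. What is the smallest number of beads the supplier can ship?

2860

The number of beads must be a common multiple of 52 and 143, so a multiple of their LCM.
52 = 2^2 × 13
143 = 11 × 13
LCM(52, 143) = 2^2 × 11 × 13 = 572.
Smallest multiple of 572 that is ≥ 2308: ⌈2308/572⌉ × 572 = 5 × 572 = 2860.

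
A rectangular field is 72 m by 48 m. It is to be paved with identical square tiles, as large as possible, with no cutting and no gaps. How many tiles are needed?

Tile side = gcd(72, 48).
72 = 2^3 × 3^2
48 = 2^4 × 3
gcd(72, 48) = 2^3 × 3 = 24.
Tiles: (72/24) × (48/24) = 3 × 2 = 6.

6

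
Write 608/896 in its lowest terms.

608 = 2^5 × 19
896 = 2^7 × 7
gcd(608, 896) = 2^5 = 32.
Divide numerator and denominator by 32: 608/896 = 19/28.

19/28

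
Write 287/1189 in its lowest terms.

287 = 7 × 41
1189 = 29 × 41
gcd(287, 1189) = 41.
Divide numerator and denominator by 41: 287/1189 = 7/29.

7/29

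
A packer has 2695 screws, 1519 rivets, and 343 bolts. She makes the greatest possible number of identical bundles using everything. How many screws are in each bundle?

55

Number of bundles = gcd(2695, 1519, 343).
2695 = 5 × 7^2 × 11
1519 = 7^2 × 31
343 = 7^3
gcd(2695, 1519, 343) = 7^2 = 49.
screws per bundle = 2695 / 49 = 55.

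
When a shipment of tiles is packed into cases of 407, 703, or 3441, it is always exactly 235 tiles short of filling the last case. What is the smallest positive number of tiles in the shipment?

718934

Being 235 short of a full case of size k means N ≡ −235 (mod k), i.e. N + 235 is a multiple of each size.
407 = 11 × 37
703 = 19 × 37
3441 = 3 × 31 × 37
LCM(407, 703, 3441) = 3 × 11 × 19 × 31 × 37 = 719169.
Smallest positive N is 719169 − 235 = 718934.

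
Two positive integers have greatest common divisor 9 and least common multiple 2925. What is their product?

For any two positive integers, gcd × lcm = product = 9 × 2925 = 26325.

26325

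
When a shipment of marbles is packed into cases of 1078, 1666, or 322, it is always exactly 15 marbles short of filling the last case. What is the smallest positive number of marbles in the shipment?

Being 15 short of a full case of size k means N ≡ −15 (mod k), i.e. N + 15 is a multiple of each size.
1078 = 2 × 7^2 × 11
1666 = 2 × 7^2 × 17
322 = 2 × 7 × 23
LCM(1078, 1666, 322) = 2 × 7^2 × 11 × 17 × 23 = 421498.
Smallest positive N is 421498 − 15 = 421483.

421483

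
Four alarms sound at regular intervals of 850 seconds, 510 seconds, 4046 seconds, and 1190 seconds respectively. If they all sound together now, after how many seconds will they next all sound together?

303450 seconds

The first simultaneous occurrence is after LCM of the individual periods.
850 = 2 × 5^2 × 17
510 = 2 × 3 × 5 × 17
4046 = 2 × 7 × 17^2
1190 = 2 × 5 × 7 × 17
LCM(850, 510, 4046, 1190) = 2 × 3 × 5^2 × 7 × 17^2 = 303450.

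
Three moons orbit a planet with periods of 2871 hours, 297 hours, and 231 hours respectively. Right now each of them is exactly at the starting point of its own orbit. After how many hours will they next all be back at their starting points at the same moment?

60291 hours

The first simultaneous occurrence is after LCM of the individual periods.
2871 = 3^2 × 11 × 29
297 = 3^3 × 11
231 = 3 × 7 × 11
LCM(2871, 297, 231) = 3^3 × 7 × 11 × 29 = 60291.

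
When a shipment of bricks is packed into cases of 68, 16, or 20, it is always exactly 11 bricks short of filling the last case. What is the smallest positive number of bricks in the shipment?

1349

Being 11 short of a full case of size k means N ≡ −11 (mod k), i.e. N + 11 is a multiple of each size.
68 = 2^2 × 17
16 = 2^4
20 = 2^2 × 5
LCM(68, 16, 20) = 2^4 × 5 × 17 = 1360.
Smallest positive N is 1360 − 11 = 1349.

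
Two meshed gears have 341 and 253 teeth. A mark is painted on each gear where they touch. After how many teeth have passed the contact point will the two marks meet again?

7843 teeth

They coincide at every common multiple of the periods; the first is the LCM.
341 = 11 × 31
253 = 11 × 23
LCM(341, 253) = 11 × 23 × 31 = 7843.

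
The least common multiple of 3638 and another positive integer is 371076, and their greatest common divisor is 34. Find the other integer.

gcd × lcm = product of the two integers, so the other integer is (34 × 371076) / 3638 = 3468.

3468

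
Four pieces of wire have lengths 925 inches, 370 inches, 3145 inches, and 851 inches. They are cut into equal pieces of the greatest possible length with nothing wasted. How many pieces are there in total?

143

Piece length = gcd(925, 370, 3145, 851).
925 = 5^2 × 37
370 = 2 × 5 × 37
3145 = 5 × 17 × 37
851 = 23 × 37
gcd(925, 370, 3145, 851) = 37.
Total pieces = 925/37 + 370/37 + 3145/37 + 851/37 = 25 + 10 + 85 + 23 = 143.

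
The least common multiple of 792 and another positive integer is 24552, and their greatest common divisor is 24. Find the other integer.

gcd × lcm = product of the two integers, so the other integer is (24 × 24552) / 792 = 744.

744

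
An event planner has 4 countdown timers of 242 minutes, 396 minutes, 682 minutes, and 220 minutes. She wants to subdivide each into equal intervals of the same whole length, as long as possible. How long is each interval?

The interval must divide each timer length; the longest such is the gcd.
242 = 2 × 11^2
396 = 2^2 × 3^2 × 11
682 = 2 × 11 × 31
220 = 2^2 × 5 × 11
gcd(242, 396, 682, 220) = 2 × 11 = 22.

22 minutes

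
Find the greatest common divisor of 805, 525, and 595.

35

805 = 5 × 7 × 23
525 = 3 × 5^2 × 7
595 = 5 × 7 × 17
gcd(805, 525, 595) = 5 × 7 = 35.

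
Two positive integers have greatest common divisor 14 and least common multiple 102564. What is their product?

For any two positive integers, gcd × lcm = product = 14 × 102564 = 1435896.

1435896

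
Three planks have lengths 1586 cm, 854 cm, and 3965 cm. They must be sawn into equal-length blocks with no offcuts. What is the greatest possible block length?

The block length must divide every plank, so the greatest is gcd(1586, 854, 3965).
1586 = 2 × 13 × 61
854 = 2 × 7 × 61
3965 = 5 × 13 × 61
gcd(1586, 854, 3965) = 61.

61 cm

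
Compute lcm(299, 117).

299 = 13 × 23
117 = 3^2 × 13
LCM(299, 117) = 3^2 × 13 × 23 = 2691.

2691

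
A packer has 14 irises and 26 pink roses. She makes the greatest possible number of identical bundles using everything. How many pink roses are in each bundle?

Number of bundles = gcd(14, 26).
14 = 2 × 7
26 = 2 × 13
gcd(14, 26) = 2.
pink roses per bundle = 26 / 2 = 13.

13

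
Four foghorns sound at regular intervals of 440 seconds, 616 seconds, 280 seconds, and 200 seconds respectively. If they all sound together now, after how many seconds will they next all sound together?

15400 seconds

The first simultaneous occurrence is after LCM of the individual periods.
440 = 2^3 × 5 × 11
616 = 2^3 × 7 × 11
280 = 2^3 × 5 × 7
200 = 2^3 × 5^2
LCM(440, 616, 280, 200) = 2^3 × 5^2 × 7 × 11 = 15400.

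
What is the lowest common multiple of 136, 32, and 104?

7072

136 = 2^3 × 17
32 = 2^5
104 = 2^3 × 13
LCM(136, 32, 104) = 2^5 × 13 × 17 = 7072.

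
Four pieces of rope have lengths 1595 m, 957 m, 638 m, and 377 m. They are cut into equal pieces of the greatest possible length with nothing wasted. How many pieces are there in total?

Piece length = gcd(1595, 957, 638, 377).
1595 = 5 × 11 × 29
957 = 3 × 11 × 29
638 = 2 × 11 × 29
377 = 13 × 29
gcd(1595, 957, 638, 377) = 29.
Total pieces = 1595/29 + 957/29 + 638/29 + 377/29 = 55 + 33 + 22 + 13 = 123.

123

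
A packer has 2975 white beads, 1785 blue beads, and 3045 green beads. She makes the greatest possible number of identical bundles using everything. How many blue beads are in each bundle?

Number of bundles = gcd(2975, 1785, 3045).
2975 = 5^2 × 7 × 17
1785 = 3 × 5 × 7 × 17
3045 = 3 × 5 × 7 × 29
gcd(2975, 1785, 3045) = 5 × 7 = 35.
blue beads per bundle = 1785 / 35 = 51.

51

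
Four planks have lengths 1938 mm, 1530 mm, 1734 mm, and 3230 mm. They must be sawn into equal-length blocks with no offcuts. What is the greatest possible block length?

34 mm

The block length must divide every plank, so the greatest is gcd(1938, 1530, 1734, 3230).
1938 = 2 × 3 × 17 × 19
1530 = 2 × 3^2 × 5 × 17
1734 = 2 × 3 × 17^2
3230 = 2 × 5 × 17 × 19
gcd(1938, 1530, 1734, 3230) = 2 × 17 = 34.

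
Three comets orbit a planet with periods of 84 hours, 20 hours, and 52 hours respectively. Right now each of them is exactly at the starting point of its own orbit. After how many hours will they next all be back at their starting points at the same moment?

We need the least common multiple of the intervals.
84 = 2^2 × 3 × 7
20 = 2^2 × 5
52 = 2^2 × 13
LCM(84, 20, 52) = 2^2 × 3 × 5 × 7 × 13 = 5460.

5460 hours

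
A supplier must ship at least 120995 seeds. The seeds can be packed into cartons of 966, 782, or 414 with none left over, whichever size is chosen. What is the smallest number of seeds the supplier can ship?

147798

The number of seeds must be a common multiple of 966, 782, and 414, so a multiple of their LCM.
966 = 2 × 3 × 7 × 23
782 = 2 × 17 × 23
414 = 2 × 3^2 × 23
LCM(966, 782, 414) = 2 × 3^2 × 7 × 17 × 23 = 49266.
Smallest multiple of 49266 that is ≥ 120995: ⌈120995/49266⌉ × 49266 = 3 × 49266 = 147798.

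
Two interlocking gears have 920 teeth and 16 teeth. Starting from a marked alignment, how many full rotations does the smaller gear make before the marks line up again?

The first common completion time is the LCM of the periods.
920 = 2^3 × 5 × 23
16 = 2^4
LCM(920, 16) = 2^4 × 5 × 23 = 1840.
Rotations for period 16: 1840 / 16 = 115.

115 rotations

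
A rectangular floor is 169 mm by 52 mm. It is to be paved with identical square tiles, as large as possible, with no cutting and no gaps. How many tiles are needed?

52

Tile side = gcd(169, 52).
169 = 13^2
52 = 2^2 × 13
gcd(169, 52) = 13.
Tiles: (169/13) × (52/13) = 13 × 4 = 52.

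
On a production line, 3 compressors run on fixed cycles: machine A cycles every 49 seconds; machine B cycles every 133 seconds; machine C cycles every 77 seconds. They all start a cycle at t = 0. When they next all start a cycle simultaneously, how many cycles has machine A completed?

209 cycles

The first common completion time is the LCM of the periods.
49 = 7^2
133 = 7 × 19
77 = 7 × 11
LCM(49, 133, 77) = 7^2 × 11 × 19 = 10241.
Cycles for period 49: 10241 / 49 = 209.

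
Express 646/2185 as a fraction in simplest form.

34/115

646 = 2 × 17 × 19
2185 = 5 × 19 × 23
gcd(646, 2185) = 19.
Divide numerator and denominator by 19: 646/2185 = 34/115.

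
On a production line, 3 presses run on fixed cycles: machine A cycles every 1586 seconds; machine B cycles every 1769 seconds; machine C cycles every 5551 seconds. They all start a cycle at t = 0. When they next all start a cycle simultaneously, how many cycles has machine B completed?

All finish a whole number of cycles simultaneously at t = LCM of the periods.
1586 = 2 × 13 × 61
1769 = 29 × 61
5551 = 7 × 13 × 61
LCM(1586, 1769, 5551) = 2 × 7 × 13 × 29 × 61 = 321958.
Cycles for period 1769: 321958 / 1769 = 182.

182 cycles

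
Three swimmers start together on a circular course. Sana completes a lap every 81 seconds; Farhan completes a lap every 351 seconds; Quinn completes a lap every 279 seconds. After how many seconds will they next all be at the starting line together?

32643 seconds

They coincide at every common multiple of the periods; the first is the LCM.
81 = 3^4
351 = 3^3 × 13
279 = 3^2 × 31
LCM(81, 351, 279) = 3^4 × 13 × 31 = 32643.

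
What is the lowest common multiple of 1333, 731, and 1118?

1333 = 31 × 43
731 = 17 × 43
1118 = 2 × 13 × 43
LCM(1333, 731, 1118) = 2 × 13 × 17 × 31 × 43 = 589186.

589186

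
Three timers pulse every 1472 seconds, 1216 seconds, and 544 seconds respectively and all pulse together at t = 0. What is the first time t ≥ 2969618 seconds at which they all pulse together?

3328192 seconds

Joint pulses occur at multiples of LCM(1472, 1216, 544).
1472 = 2^6 × 23
1216 = 2^6 × 19
544 = 2^5 × 17
LCM(1472, 1216, 544) = 2^6 × 17 × 19 × 23 = 475456.
Smallest multiple of 475456 that is ≥ 2969618: ⌈2969618/475456⌉ × 475456 = 7 × 475456 = 3328192.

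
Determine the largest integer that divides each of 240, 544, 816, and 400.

16

240 = 2^4 × 3 × 5
544 = 2^5 × 17
816 = 2^4 × 3 × 17
400 = 2^4 × 5^2
gcd(240, 544, 816, 400) = 2^4 = 16.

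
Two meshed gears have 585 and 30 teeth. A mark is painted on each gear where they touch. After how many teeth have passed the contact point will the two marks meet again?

1170 teeth

They coincide at every common multiple of the periods; the first is the LCM.
585 = 3^2 × 5 × 13
30 = 2 × 3 × 5
LCM(585, 30) = 2 × 3^2 × 5 × 13 = 1170.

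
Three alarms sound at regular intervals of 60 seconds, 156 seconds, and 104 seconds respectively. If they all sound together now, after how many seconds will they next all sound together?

We need the least common multiple of the intervals.
60 = 2^2 × 3 × 5
156 = 2^2 × 3 × 13
104 = 2^3 × 13
LCM(60, 156, 104) = 2^3 × 3 × 5 × 13 = 1560.

1560 seconds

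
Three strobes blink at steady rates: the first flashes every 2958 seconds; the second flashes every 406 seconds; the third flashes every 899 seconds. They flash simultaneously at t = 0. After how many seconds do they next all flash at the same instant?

641886 seconds

The first simultaneous occurrence is after LCM of the individual periods.
2958 = 2 × 3 × 17 × 29
406 = 2 × 7 × 29
899 = 29 × 31
LCM(2958, 406, 899) = 2 × 3 × 7 × 17 × 29 × 31 = 641886.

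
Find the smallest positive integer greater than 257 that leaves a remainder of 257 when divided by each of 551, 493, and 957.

309368

N − 257 must be a common multiple of 551, 493, and 957.
551 = 19 × 29
493 = 17 × 29
957 = 3 × 11 × 29
LCM(551, 493, 957) = 3 × 11 × 17 × 19 × 29 = 309111.
Smallest N > 257 is LCM + 257 = 309111 + 257 = 309368.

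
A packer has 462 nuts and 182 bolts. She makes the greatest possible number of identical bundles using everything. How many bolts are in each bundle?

Number of bundles = gcd(462, 182).
462 = 2 × 3 × 7 × 11
182 = 2 × 7 × 13
gcd(462, 182) = 2 × 7 = 14.
bolts per bundle = 182 / 14 = 13.

13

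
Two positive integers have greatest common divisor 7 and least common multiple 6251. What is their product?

For any two positive integers, gcd × lcm = product = 7 × 6251 = 43757.

43757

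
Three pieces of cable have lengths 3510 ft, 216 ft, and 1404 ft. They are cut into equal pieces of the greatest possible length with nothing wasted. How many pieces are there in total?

95

Piece length = gcd(3510, 216, 1404).
3510 = 2 × 3^3 × 5 × 13
216 = 2^3 × 3^3
1404 = 2^2 × 3^3 × 13
gcd(3510, 216, 1404) = 2 × 3^3 = 54.
Total pieces = 3510/54 + 216/54 + 1404/54 = 65 + 4 + 26 = 95.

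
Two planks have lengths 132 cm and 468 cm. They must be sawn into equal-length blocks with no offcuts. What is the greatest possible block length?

The block length must divide every plank, so the greatest is gcd(132, 468).
132 = 2^2 × 3 × 11
468 = 2^2 × 3^2 × 13
gcd(132, 468) = 2^2 × 3 = 12.

12 cm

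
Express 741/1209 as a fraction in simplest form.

19/31

741 = 3 × 13 × 19
1209 = 3 × 13 × 31
gcd(741, 1209) = 3 × 13 = 39.
Divide numerator and denominator by 39: 741/1209 = 19/31.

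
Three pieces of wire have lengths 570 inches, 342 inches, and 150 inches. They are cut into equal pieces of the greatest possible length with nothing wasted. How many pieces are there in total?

Piece length = gcd(570, 342, 150).
570 = 2 × 3 × 5 × 19
342 = 2 × 3^2 × 19
150 = 2 × 3 × 5^2
gcd(570, 342, 150) = 2 × 3 = 6.
Total pieces = 570/6 + 342/6 + 150/6 = 95 + 57 + 25 = 177.

177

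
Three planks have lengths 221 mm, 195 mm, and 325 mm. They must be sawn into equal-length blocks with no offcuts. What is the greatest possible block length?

This is the greatest common divisor of 221, 195, and 325.
221 = 13 × 17
195 = 3 × 5 × 13
325 = 5^2 × 13
gcd(221, 195, 325) = 13.

13 mm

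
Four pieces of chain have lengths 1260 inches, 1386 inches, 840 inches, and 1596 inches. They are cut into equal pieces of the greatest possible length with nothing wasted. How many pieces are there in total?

121

Piece length = gcd(1260, 1386, 840, 1596).
1260 = 2^2 × 3^2 × 5 × 7
1386 = 2 × 3^2 × 7 × 11
840 = 2^3 × 3 × 5 × 7
1596 = 2^2 × 3 × 7 × 19
gcd(1260, 1386, 840, 1596) = 2 × 3 × 7 = 42.
Total pieces = 1260/42 + 1386/42 + 840/42 + 1596/42 = 30 + 33 + 20 + 38 = 121.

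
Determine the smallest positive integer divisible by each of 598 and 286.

6578

598 = 2 × 13 × 23
286 = 2 × 11 × 13
LCM(598, 286) = 2 × 11 × 13 × 23 = 6578.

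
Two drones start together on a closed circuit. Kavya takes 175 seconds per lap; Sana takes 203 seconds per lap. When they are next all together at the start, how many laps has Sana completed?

All finish a whole number of cycles simultaneously at t = LCM of the periods.
175 = 5^2 × 7
203 = 7 × 29
LCM(175, 203) = 5^2 × 7 × 29 = 5075.
Laps for period 203: 5075 / 203 = 25.

25 laps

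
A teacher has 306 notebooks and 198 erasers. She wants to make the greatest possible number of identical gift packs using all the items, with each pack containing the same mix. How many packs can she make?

The pack count must divide each quantity, so the greatest is gcd(306, 198).
306 = 2 × 3^2 × 17
198 = 2 × 3^2 × 11
gcd(306, 198) = 2 × 3^2 = 18.

18 packs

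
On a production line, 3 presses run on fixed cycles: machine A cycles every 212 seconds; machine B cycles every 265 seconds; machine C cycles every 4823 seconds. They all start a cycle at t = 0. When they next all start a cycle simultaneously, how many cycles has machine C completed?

20 cycles

All finish a whole number of cycles simultaneously at t = LCM of the periods.
212 = 2^2 × 53
265 = 5 × 53
4823 = 7 × 13 × 53
LCM(212, 265, 4823) = 2^2 × 5 × 7 × 13 × 53 = 96460.
Cycles for period 4823: 96460 / 4823 = 20.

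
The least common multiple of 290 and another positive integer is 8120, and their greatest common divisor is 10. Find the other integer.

280

gcd × lcm = product of the two integers, so the other integer is (10 × 8120) / 290 = 280.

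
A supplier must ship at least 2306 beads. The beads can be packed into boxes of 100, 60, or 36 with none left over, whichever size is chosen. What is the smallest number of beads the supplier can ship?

The number of beads must be a common multiple of 100, 60, and 36, so a multiple of their LCM.
100 = 2^2 × 5^2
60 = 2^2 × 3 × 5
36 = 2^2 × 3^2
LCM(100, 60, 36) = 2^2 × 3^2 × 5^2 = 900.
Smallest multiple of 900 that is ≥ 2306: ⌈2306/900⌉ × 900 = 3 × 900 = 2700.

2700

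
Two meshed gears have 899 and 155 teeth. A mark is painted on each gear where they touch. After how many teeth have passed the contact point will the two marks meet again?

4495 teeth

The first simultaneous occurrence is after LCM of the individual periods.
899 = 29 × 31
155 = 5 × 31
LCM(899, 155) = 5 × 29 × 31 = 4495.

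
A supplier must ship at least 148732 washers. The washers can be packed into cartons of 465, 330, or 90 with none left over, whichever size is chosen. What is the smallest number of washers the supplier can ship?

153450

The number of washers must be a common multiple of 465, 330, and 90, so a multiple of their LCM.
465 = 3 × 5 × 31
330 = 2 × 3 × 5 × 11
90 = 2 × 3^2 × 5
LCM(465, 330, 90) = 2 × 3^2 × 5 × 11 × 31 = 30690.
Smallest multiple of 30690 that is ≥ 148732: ⌈148732/30690⌉ × 30690 = 5 × 30690 = 153450.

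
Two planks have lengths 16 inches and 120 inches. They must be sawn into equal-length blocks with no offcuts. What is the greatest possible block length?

8 inches

The block length must divide every plank, so the greatest is gcd(16, 120).
16 = 2^4
120 = 2^3 × 3 × 5
gcd(16, 120) = 2^3 = 8.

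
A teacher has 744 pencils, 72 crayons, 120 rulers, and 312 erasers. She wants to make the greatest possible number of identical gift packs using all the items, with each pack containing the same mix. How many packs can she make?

The pack count must divide each quantity, so the greatest is gcd(744, 72, 120, 312).
744 = 2^3 × 3 × 31
72 = 2^3 × 3^2
120 = 2^3 × 3 × 5
312 = 2^3 × 3 × 13
gcd(744, 72, 120, 312) = 2^3 × 3 = 24.

24 packs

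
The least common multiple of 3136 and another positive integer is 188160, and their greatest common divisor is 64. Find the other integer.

3840

gcd × lcm = product of the two integers, so the other integer is (64 × 188160) / 3136 = 3840.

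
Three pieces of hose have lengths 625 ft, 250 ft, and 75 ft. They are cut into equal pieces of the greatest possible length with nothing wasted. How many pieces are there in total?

Piece length = gcd(625, 250, 75).
625 = 5^4
250 = 2 × 5^3
75 = 3 × 5^2
gcd(625, 250, 75) = 5^2 = 25.
Total pieces = 625/25 + 250/25 + 75/25 = 25 + 10 + 3 = 38.

38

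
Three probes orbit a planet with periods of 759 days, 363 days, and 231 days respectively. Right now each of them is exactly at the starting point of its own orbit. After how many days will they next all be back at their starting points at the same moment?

We need the least common multiple of the intervals.
759 = 3 × 11 × 23
363 = 3 × 11^2
231 = 3 × 7 × 11
LCM(759, 363, 231) = 3 × 7 × 11^2 × 23 = 58443.

58443 days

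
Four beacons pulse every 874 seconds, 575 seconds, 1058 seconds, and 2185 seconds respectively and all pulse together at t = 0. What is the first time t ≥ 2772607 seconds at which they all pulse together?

3015300 seconds

Joint pulses occur at multiples of LCM(874, 575, 1058, 2185).
874 = 2 × 19 × 23
575 = 5^2 × 23
1058 = 2 × 23^2
2185 = 5 × 19 × 23
LCM(874, 575, 1058, 2185) = 2 × 5^2 × 19 × 23^2 = 502550.
Smallest multiple of 502550 that is ≥ 2772607: ⌈2772607/502550⌉ × 502550 = 6 × 502550 = 3015300.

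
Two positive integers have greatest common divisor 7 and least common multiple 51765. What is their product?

For any two positive integers, gcd × lcm = product = 7 × 51765 = 362355.

362355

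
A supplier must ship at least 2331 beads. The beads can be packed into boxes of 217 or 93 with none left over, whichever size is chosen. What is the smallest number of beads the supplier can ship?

2604

The number of beads must be a common multiple of 217 and 93, so a multiple of their LCM.
217 = 7 × 31
93 = 3 × 31
LCM(217, 93) = 3 × 7 × 31 = 651.
Smallest multiple of 651 that is ≥ 2331: ⌈2331/651⌉ × 651 = 4 × 651 = 2604.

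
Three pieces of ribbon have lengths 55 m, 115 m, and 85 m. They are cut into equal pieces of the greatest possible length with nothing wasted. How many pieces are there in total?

Piece length = gcd(55, 115, 85).
55 = 5 × 11
115 = 5 × 23
85 = 5 × 17
gcd(55, 115, 85) = 5.
Total pieces = 55/5 + 115/5 + 85/5 = 11 + 23 + 17 = 51.

51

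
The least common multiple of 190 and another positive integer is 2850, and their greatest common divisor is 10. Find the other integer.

gcd × lcm = product of the two integers, so the other integer is (10 × 2850) / 190 = 150.

150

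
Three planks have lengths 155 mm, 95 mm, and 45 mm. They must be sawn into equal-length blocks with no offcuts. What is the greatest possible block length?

The block length must divide every plank, so the greatest is gcd(155, 95, 45).
155 = 5 × 31
95 = 5 × 19
45 = 3^2 × 5
gcd(155, 95, 45) = 5.

5 mm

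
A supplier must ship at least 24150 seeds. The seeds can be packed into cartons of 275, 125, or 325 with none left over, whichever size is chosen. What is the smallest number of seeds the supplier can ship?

35750

The number of seeds must be a common multiple of 275, 125, and 325, so a multiple of their LCM.
275 = 5^2 × 11
125 = 5^3
325 = 5^2 × 13
LCM(275, 125, 325) = 5^3 × 11 × 13 = 17875.
Smallest multiple of 17875 that is ≥ 24150: ⌈24150/17875⌉ × 17875 = 2 × 17875 = 35750.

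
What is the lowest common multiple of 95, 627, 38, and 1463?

43890

95 = 5 × 19
627 = 3 × 11 × 19
38 = 2 × 19
1463 = 7 × 11 × 19
LCM(95, 627, 38, 1463) = 2 × 3 × 5 × 7 × 11 × 19 = 43890.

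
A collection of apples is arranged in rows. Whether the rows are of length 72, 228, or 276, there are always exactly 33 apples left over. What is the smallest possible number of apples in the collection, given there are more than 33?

N − 33 must be a common multiple of 72, 228, and 276.
72 = 2^3 × 3^2
228 = 2^2 × 3 × 19
276 = 2^2 × 3 × 23
LCM(72, 228, 276) = 2^3 × 3^2 × 19 × 23 = 31464.
Smallest N > 33 is LCM + 33 = 31464 + 33 = 31497.

31497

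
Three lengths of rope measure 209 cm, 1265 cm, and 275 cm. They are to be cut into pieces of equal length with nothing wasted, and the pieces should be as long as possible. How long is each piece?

The greatest length dividing all of 209, 1265, and 275 is their gcd.
209 = 11 × 19
1265 = 5 × 11 × 23
275 = 5^2 × 11
gcd(209, 1265, 275) = 11.

11 cm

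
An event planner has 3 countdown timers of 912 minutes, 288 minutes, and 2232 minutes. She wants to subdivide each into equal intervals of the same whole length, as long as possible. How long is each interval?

The interval must divide each timer length; the longest such is the gcd.
912 = 2^4 × 3 × 19
288 = 2^5 × 3^2
2232 = 2^3 × 3^2 × 31
gcd(912, 288, 2232) = 2^3 × 3 = 24.

24 minutes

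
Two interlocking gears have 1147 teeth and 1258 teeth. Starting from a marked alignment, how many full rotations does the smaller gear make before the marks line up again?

34 rotations

They are all back at their starting positions together after one LCM of the periods.
1147 = 31 × 37
1258 = 2 × 17 × 37
LCM(1147, 1258) = 2 × 17 × 31 × 37 = 38998.
Rotations for period 1147: 38998 / 1147 = 34.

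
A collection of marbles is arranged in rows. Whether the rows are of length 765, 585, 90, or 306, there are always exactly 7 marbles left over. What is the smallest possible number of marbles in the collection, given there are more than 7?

19897

N − 7 must be a common multiple of 765, 585, 90, and 306.
765 = 3^2 × 5 × 17
585 = 3^2 × 5 × 13
90 = 2 × 3^2 × 5
306 = 2 × 3^2 × 17
LCM(765, 585, 90, 306) = 2 × 3^2 × 5 × 13 × 17 = 19890.
Smallest N > 7 is LCM + 7 = 19890 + 7 = 19897.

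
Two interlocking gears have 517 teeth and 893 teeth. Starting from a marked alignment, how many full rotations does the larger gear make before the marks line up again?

All finish a whole number of cycles simultaneously at t = LCM of the periods.
517 = 11 × 47
893 = 19 × 47
LCM(517, 893) = 11 × 19 × 47 = 9823.
Rotations for period 893: 9823 / 893 = 11.

11 rotations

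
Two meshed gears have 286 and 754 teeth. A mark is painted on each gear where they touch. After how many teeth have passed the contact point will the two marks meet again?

8294 teeth

The first simultaneous occurrence is after LCM of the individual periods.
286 = 2 × 11 × 13
754 = 2 × 13 × 29
LCM(286, 754) = 2 × 11 × 13 × 29 = 8294.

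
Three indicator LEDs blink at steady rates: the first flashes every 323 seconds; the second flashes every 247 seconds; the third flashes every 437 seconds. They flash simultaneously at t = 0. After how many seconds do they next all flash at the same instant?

They coincide at every common multiple of the periods; the first is the LCM.
323 = 17 × 19
247 = 13 × 19
437 = 19 × 23
LCM(323, 247, 437) = 13 × 17 × 19 × 23 = 96577.

96577 seconds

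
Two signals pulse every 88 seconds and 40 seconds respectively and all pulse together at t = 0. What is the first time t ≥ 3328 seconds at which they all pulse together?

Joint pulses occur at multiples of LCM(88, 40).
88 = 2^3 × 11
40 = 2^3 × 5
LCM(88, 40) = 2^3 × 5 × 11 = 440.
Smallest multiple of 440 that is ≥ 3328: ⌈3328/440⌉ × 440 = 8 × 440 = 3520.

3520 seconds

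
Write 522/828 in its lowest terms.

29/46

522 = 2 × 3^2 × 29
828 = 2^2 × 3^2 × 23
gcd(522, 828) = 2 × 3^2 = 18.
Divide numerator and denominator by 18: 522/828 = 29/46.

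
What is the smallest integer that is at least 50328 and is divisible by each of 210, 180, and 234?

The integer must be a common multiple of 210, 180, and 234, so a multiple of their LCM.
210 = 2 × 3 × 5 × 7
180 = 2^2 × 3^2 × 5
234 = 2 × 3^2 × 13
LCM(210, 180, 234) = 2^2 × 3^2 × 5 × 7 × 13 = 16380.
Smallest multiple of 16380 that is ≥ 50328: ⌈50328/16380⌉ × 16380 = 4 × 16380 = 65520.

65520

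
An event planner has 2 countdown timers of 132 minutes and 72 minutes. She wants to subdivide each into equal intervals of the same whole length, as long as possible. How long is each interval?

By the Euclidean algorithm:
132 = 1 × 72 + 60
72 = 1 × 60 + 12
60 = 5 × 12 + 0
gcd(132, 72) = 12.

12 minutes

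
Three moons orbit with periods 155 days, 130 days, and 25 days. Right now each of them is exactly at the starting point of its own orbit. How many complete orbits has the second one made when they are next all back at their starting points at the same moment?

All finish a whole number of cycles simultaneously at t = LCM of the periods.
155 = 5 × 31
130 = 2 × 5 × 13
25 = 5^2
LCM(155, 130, 25) = 2 × 5^2 × 13 × 31 = 20150.
Orbits for period 130: 20150 / 130 = 155.

155 orbits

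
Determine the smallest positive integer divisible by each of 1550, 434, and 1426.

249550

1550 = 2 × 5^2 × 31
434 = 2 × 7 × 31
1426 = 2 × 23 × 31
LCM(1550, 434, 1426) = 2 × 5^2 × 7 × 23 × 31 = 249550.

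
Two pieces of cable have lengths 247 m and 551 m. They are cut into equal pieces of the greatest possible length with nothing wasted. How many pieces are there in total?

42

Piece length = gcd(247, 551).
247 = 13 × 19
551 = 19 × 29
gcd(247, 551) = 19.
Total pieces = 247/19 + 551/19 = 13 + 29 = 42.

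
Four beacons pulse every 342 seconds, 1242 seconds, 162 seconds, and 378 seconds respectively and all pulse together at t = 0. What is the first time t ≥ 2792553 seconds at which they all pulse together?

Joint pulses occur at multiples of LCM(342, 1242, 162, 378).
342 = 2 × 3^2 × 19
1242 = 2 × 3^3 × 23
162 = 2 × 3^4
378 = 2 × 3^3 × 7
LCM(342, 1242, 162, 378) = 2 × 3^4 × 7 × 19 × 23 = 495558.
Smallest multiple of 495558 that is ≥ 2792553: ⌈2792553/495558⌉ × 495558 = 6 × 495558 = 2973348.

2973348 seconds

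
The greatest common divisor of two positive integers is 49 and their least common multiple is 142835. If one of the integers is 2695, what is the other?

For two integers, gcd × lcm = product, so the other is (49 × 142835) / 2695 = 6998915 / 2695 = 2597.

2597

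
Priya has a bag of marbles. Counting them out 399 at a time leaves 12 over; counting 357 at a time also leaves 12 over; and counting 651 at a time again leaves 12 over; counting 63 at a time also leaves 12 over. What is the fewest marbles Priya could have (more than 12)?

630831

N − 12 must be a common multiple of 399, 357, 651, and 63.
399 = 3 × 7 × 19
357 = 3 × 7 × 17
651 = 3 × 7 × 31
63 = 3^2 × 7
LCM(399, 357, 651, 63) = 3^2 × 7 × 17 × 19 × 31 = 630819.
Smallest N > 12 is LCM + 12 = 630819 + 12 = 630831.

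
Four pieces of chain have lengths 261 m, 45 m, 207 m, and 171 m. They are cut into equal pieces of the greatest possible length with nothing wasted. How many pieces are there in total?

Piece length = gcd(261, 45, 207, 171).
261 = 3^2 × 29
45 = 3^2 × 5
207 = 3^2 × 23
171 = 3^2 × 19
gcd(261, 45, 207, 171) = 3^2 = 9.
Total pieces = 261/9 + 45/9 + 207/9 + 171/9 = 29 + 5 + 23 + 19 = 76.

76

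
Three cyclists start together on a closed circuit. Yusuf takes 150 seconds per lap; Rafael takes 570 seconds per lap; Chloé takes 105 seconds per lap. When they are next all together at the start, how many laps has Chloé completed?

The first common completion time is the LCM of the periods.
150 = 2 × 3 × 5^2
570 = 2 × 3 × 5 × 19
105 = 3 × 5 × 7
LCM(150, 570, 105) = 2 × 3 × 5^2 × 7 × 19 = 19950.
Laps for period 105: 19950 / 105 = 190.

190 laps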